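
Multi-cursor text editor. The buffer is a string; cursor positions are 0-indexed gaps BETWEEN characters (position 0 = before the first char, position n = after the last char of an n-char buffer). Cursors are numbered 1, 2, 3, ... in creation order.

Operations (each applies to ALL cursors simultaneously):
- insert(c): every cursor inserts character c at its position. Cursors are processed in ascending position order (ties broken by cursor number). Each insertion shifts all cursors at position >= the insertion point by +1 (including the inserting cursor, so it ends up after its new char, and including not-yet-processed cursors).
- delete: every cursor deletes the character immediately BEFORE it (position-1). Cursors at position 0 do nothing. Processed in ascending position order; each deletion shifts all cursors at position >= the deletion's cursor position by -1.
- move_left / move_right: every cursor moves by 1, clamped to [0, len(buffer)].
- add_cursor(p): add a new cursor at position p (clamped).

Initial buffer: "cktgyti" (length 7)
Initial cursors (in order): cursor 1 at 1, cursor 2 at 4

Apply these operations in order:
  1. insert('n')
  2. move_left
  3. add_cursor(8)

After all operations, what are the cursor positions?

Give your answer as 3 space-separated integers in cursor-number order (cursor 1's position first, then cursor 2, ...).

Answer: 1 5 8

Derivation:
After op 1 (insert('n')): buffer="cnktgnyti" (len 9), cursors c1@2 c2@6, authorship .1...2...
After op 2 (move_left): buffer="cnktgnyti" (len 9), cursors c1@1 c2@5, authorship .1...2...
After op 3 (add_cursor(8)): buffer="cnktgnyti" (len 9), cursors c1@1 c2@5 c3@8, authorship .1...2...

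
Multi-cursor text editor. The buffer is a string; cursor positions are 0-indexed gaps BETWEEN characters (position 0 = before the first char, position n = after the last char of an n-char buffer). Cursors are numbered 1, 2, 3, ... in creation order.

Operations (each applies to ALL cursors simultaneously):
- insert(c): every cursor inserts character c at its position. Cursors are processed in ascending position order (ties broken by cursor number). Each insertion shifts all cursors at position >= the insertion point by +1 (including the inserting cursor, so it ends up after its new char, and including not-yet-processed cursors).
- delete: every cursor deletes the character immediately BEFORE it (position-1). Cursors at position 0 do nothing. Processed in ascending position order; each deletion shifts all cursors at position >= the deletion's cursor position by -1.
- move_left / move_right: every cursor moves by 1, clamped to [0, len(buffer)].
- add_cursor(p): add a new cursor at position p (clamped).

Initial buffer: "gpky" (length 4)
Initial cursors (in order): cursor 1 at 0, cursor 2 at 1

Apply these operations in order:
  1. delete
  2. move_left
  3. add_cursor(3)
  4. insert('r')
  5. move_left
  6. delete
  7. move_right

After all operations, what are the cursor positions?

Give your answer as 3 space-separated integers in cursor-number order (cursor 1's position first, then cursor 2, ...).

Answer: 1 1 4

Derivation:
After op 1 (delete): buffer="pky" (len 3), cursors c1@0 c2@0, authorship ...
After op 2 (move_left): buffer="pky" (len 3), cursors c1@0 c2@0, authorship ...
After op 3 (add_cursor(3)): buffer="pky" (len 3), cursors c1@0 c2@0 c3@3, authorship ...
After op 4 (insert('r')): buffer="rrpkyr" (len 6), cursors c1@2 c2@2 c3@6, authorship 12...3
After op 5 (move_left): buffer="rrpkyr" (len 6), cursors c1@1 c2@1 c3@5, authorship 12...3
After op 6 (delete): buffer="rpkr" (len 4), cursors c1@0 c2@0 c3@3, authorship 2..3
After op 7 (move_right): buffer="rpkr" (len 4), cursors c1@1 c2@1 c3@4, authorship 2..3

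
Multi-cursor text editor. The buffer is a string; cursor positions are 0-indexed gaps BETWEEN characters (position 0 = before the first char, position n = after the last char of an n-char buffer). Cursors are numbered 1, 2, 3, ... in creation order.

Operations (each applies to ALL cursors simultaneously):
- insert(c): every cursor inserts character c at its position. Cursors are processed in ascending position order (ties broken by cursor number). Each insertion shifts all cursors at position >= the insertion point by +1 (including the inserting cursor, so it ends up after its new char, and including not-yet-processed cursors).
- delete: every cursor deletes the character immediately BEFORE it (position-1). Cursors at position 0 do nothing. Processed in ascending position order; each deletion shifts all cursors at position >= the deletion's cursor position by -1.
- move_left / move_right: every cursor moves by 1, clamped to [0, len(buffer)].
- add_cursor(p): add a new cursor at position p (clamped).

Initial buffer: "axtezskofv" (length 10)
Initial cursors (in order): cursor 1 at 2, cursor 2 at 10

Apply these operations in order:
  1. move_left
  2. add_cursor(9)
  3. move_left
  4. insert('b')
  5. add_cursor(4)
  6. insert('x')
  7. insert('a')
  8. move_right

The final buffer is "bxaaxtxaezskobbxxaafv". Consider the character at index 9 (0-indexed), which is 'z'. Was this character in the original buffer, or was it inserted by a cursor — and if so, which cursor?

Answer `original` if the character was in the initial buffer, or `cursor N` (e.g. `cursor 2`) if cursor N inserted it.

After op 1 (move_left): buffer="axtezskofv" (len 10), cursors c1@1 c2@9, authorship ..........
After op 2 (add_cursor(9)): buffer="axtezskofv" (len 10), cursors c1@1 c2@9 c3@9, authorship ..........
After op 3 (move_left): buffer="axtezskofv" (len 10), cursors c1@0 c2@8 c3@8, authorship ..........
After op 4 (insert('b')): buffer="baxtezskobbfv" (len 13), cursors c1@1 c2@11 c3@11, authorship 1........23..
After op 5 (add_cursor(4)): buffer="baxtezskobbfv" (len 13), cursors c1@1 c4@4 c2@11 c3@11, authorship 1........23..
After op 6 (insert('x')): buffer="bxaxtxezskobbxxfv" (len 17), cursors c1@2 c4@6 c2@15 c3@15, authorship 11...4.....2323..
After op 7 (insert('a')): buffer="bxaaxtxaezskobbxxaafv" (len 21), cursors c1@3 c4@8 c2@19 c3@19, authorship 111...44.....232323..
After op 8 (move_right): buffer="bxaaxtxaezskobbxxaafv" (len 21), cursors c1@4 c4@9 c2@20 c3@20, authorship 111...44.....232323..
Authorship (.=original, N=cursor N): 1 1 1 . . . 4 4 . . . . . 2 3 2 3 2 3 . .
Index 9: author = original

Answer: original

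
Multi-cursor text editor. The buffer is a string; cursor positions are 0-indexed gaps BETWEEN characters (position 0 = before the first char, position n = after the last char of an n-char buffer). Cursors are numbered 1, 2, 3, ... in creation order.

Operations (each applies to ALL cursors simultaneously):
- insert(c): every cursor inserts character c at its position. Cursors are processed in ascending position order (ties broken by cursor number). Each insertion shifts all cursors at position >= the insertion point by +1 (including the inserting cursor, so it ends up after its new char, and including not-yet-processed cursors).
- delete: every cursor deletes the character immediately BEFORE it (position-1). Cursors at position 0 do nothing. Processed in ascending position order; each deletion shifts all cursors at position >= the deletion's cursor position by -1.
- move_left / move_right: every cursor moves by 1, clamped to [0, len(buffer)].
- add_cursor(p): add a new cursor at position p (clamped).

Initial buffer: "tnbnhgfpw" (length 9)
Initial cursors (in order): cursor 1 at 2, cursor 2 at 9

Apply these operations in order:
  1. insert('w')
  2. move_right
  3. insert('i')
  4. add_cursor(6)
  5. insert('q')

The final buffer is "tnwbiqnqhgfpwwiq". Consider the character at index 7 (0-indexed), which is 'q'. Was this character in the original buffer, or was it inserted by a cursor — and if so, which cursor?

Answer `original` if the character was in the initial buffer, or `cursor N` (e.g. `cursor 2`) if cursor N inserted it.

After op 1 (insert('w')): buffer="tnwbnhgfpww" (len 11), cursors c1@3 c2@11, authorship ..1.......2
After op 2 (move_right): buffer="tnwbnhgfpww" (len 11), cursors c1@4 c2@11, authorship ..1.......2
After op 3 (insert('i')): buffer="tnwbinhgfpwwi" (len 13), cursors c1@5 c2@13, authorship ..1.1......22
After op 4 (add_cursor(6)): buffer="tnwbinhgfpwwi" (len 13), cursors c1@5 c3@6 c2@13, authorship ..1.1......22
After op 5 (insert('q')): buffer="tnwbiqnqhgfpwwiq" (len 16), cursors c1@6 c3@8 c2@16, authorship ..1.11.3.....222
Authorship (.=original, N=cursor N): . . 1 . 1 1 . 3 . . . . . 2 2 2
Index 7: author = 3

Answer: cursor 3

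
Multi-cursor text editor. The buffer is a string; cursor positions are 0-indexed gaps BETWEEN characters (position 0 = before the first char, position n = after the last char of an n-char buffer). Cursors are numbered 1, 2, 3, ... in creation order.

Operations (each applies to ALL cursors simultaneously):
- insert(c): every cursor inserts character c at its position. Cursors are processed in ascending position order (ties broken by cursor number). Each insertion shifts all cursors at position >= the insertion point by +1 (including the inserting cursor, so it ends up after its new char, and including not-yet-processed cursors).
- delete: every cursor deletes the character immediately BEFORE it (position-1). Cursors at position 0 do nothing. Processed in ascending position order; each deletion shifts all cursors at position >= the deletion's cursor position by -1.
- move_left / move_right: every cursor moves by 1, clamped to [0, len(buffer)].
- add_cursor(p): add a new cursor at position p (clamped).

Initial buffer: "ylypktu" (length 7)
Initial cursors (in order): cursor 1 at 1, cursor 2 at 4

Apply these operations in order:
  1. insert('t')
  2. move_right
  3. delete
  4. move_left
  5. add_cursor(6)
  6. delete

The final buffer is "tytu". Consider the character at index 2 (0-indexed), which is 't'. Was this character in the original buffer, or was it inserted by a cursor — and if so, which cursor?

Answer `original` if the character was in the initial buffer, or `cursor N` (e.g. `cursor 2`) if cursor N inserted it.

Answer: cursor 2

Derivation:
After op 1 (insert('t')): buffer="ytlyptktu" (len 9), cursors c1@2 c2@6, authorship .1...2...
After op 2 (move_right): buffer="ytlyptktu" (len 9), cursors c1@3 c2@7, authorship .1...2...
After op 3 (delete): buffer="ytypttu" (len 7), cursors c1@2 c2@5, authorship .1..2..
After op 4 (move_left): buffer="ytypttu" (len 7), cursors c1@1 c2@4, authorship .1..2..
After op 5 (add_cursor(6)): buffer="ytypttu" (len 7), cursors c1@1 c2@4 c3@6, authorship .1..2..
After op 6 (delete): buffer="tytu" (len 4), cursors c1@0 c2@2 c3@3, authorship 1.2.
Authorship (.=original, N=cursor N): 1 . 2 .
Index 2: author = 2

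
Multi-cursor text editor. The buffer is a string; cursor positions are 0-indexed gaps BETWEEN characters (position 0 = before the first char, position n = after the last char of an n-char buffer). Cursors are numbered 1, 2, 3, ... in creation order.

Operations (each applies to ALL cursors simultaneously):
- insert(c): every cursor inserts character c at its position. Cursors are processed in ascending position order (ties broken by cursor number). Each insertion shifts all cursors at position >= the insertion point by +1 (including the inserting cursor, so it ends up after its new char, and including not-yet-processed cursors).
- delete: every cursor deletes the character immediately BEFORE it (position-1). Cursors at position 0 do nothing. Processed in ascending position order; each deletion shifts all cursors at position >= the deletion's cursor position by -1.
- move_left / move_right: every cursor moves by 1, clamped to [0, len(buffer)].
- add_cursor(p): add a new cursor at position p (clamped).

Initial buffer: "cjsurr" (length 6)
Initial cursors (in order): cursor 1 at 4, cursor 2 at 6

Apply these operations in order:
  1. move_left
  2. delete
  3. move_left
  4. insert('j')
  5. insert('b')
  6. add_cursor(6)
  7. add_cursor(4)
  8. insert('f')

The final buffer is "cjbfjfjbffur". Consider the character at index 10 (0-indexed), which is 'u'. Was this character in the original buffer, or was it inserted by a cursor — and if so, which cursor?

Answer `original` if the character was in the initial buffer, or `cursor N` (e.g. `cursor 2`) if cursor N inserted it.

After op 1 (move_left): buffer="cjsurr" (len 6), cursors c1@3 c2@5, authorship ......
After op 2 (delete): buffer="cjur" (len 4), cursors c1@2 c2@3, authorship ....
After op 3 (move_left): buffer="cjur" (len 4), cursors c1@1 c2@2, authorship ....
After op 4 (insert('j')): buffer="cjjjur" (len 6), cursors c1@2 c2@4, authorship .1.2..
After op 5 (insert('b')): buffer="cjbjjbur" (len 8), cursors c1@3 c2@6, authorship .11.22..
After op 6 (add_cursor(6)): buffer="cjbjjbur" (len 8), cursors c1@3 c2@6 c3@6, authorship .11.22..
After op 7 (add_cursor(4)): buffer="cjbjjbur" (len 8), cursors c1@3 c4@4 c2@6 c3@6, authorship .11.22..
After op 8 (insert('f')): buffer="cjbfjfjbffur" (len 12), cursors c1@4 c4@6 c2@10 c3@10, authorship .111.42223..
Authorship (.=original, N=cursor N): . 1 1 1 . 4 2 2 2 3 . .
Index 10: author = original

Answer: original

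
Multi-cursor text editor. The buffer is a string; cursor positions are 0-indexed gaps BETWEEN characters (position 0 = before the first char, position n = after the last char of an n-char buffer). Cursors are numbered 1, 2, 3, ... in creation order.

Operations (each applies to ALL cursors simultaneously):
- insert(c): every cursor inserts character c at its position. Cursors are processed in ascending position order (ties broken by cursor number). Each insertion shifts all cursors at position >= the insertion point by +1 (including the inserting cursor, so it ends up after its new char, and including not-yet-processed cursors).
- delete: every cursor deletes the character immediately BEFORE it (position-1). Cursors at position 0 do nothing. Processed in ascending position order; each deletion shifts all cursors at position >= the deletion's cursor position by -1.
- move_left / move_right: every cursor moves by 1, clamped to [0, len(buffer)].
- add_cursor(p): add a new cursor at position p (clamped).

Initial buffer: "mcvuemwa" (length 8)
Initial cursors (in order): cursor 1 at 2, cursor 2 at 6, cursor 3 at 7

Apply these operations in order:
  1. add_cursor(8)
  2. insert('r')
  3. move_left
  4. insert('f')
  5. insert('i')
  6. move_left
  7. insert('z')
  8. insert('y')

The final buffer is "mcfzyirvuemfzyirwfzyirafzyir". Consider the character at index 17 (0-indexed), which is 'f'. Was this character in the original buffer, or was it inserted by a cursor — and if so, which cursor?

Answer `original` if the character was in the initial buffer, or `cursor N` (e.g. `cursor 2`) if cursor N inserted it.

Answer: cursor 3

Derivation:
After op 1 (add_cursor(8)): buffer="mcvuemwa" (len 8), cursors c1@2 c2@6 c3@7 c4@8, authorship ........
After op 2 (insert('r')): buffer="mcrvuemrwrar" (len 12), cursors c1@3 c2@8 c3@10 c4@12, authorship ..1....2.3.4
After op 3 (move_left): buffer="mcrvuemrwrar" (len 12), cursors c1@2 c2@7 c3@9 c4@11, authorship ..1....2.3.4
After op 4 (insert('f')): buffer="mcfrvuemfrwfrafr" (len 16), cursors c1@3 c2@9 c3@12 c4@15, authorship ..11....22.33.44
After op 5 (insert('i')): buffer="mcfirvuemfirwfirafir" (len 20), cursors c1@4 c2@11 c3@15 c4@19, authorship ..111....222.333.444
After op 6 (move_left): buffer="mcfirvuemfirwfirafir" (len 20), cursors c1@3 c2@10 c3@14 c4@18, authorship ..111....222.333.444
After op 7 (insert('z')): buffer="mcfzirvuemfzirwfzirafzir" (len 24), cursors c1@4 c2@12 c3@17 c4@22, authorship ..1111....2222.3333.4444
After op 8 (insert('y')): buffer="mcfzyirvuemfzyirwfzyirafzyir" (len 28), cursors c1@5 c2@14 c3@20 c4@26, authorship ..11111....22222.33333.44444
Authorship (.=original, N=cursor N): . . 1 1 1 1 1 . . . . 2 2 2 2 2 . 3 3 3 3 3 . 4 4 4 4 4
Index 17: author = 3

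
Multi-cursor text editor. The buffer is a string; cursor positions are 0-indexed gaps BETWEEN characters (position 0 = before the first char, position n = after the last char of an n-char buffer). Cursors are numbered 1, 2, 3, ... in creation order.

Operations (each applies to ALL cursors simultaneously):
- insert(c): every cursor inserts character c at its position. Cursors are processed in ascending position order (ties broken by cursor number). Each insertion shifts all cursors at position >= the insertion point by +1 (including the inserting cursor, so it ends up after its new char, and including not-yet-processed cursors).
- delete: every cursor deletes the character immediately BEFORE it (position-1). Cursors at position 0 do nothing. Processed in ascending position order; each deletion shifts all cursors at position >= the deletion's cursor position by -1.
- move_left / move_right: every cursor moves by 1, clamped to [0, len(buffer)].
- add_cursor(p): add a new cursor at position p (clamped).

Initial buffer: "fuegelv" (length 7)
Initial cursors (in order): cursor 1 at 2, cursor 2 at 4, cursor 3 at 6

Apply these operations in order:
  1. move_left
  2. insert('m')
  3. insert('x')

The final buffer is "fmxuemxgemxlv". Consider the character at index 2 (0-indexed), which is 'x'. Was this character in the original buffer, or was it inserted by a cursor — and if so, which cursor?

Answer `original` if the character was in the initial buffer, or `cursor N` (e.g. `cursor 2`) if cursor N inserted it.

After op 1 (move_left): buffer="fuegelv" (len 7), cursors c1@1 c2@3 c3@5, authorship .......
After op 2 (insert('m')): buffer="fmuemgemlv" (len 10), cursors c1@2 c2@5 c3@8, authorship .1..2..3..
After op 3 (insert('x')): buffer="fmxuemxgemxlv" (len 13), cursors c1@3 c2@7 c3@11, authorship .11..22..33..
Authorship (.=original, N=cursor N): . 1 1 . . 2 2 . . 3 3 . .
Index 2: author = 1

Answer: cursor 1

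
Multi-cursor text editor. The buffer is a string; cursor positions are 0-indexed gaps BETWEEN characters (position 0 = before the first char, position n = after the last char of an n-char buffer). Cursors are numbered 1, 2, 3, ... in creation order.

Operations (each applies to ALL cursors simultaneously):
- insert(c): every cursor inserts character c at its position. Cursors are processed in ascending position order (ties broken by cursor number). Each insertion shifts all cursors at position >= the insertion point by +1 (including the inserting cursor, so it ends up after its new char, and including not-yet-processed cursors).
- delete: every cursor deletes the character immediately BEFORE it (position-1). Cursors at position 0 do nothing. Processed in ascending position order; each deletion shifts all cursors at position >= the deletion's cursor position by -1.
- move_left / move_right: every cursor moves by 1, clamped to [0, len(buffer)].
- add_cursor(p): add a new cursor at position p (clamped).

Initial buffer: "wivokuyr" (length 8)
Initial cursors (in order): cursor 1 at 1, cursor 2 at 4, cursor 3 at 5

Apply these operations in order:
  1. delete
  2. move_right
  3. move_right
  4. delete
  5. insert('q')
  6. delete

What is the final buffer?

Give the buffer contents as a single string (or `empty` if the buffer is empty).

After op 1 (delete): buffer="ivuyr" (len 5), cursors c1@0 c2@2 c3@2, authorship .....
After op 2 (move_right): buffer="ivuyr" (len 5), cursors c1@1 c2@3 c3@3, authorship .....
After op 3 (move_right): buffer="ivuyr" (len 5), cursors c1@2 c2@4 c3@4, authorship .....
After op 4 (delete): buffer="ir" (len 2), cursors c1@1 c2@1 c3@1, authorship ..
After op 5 (insert('q')): buffer="iqqqr" (len 5), cursors c1@4 c2@4 c3@4, authorship .123.
After op 6 (delete): buffer="ir" (len 2), cursors c1@1 c2@1 c3@1, authorship ..

Answer: ir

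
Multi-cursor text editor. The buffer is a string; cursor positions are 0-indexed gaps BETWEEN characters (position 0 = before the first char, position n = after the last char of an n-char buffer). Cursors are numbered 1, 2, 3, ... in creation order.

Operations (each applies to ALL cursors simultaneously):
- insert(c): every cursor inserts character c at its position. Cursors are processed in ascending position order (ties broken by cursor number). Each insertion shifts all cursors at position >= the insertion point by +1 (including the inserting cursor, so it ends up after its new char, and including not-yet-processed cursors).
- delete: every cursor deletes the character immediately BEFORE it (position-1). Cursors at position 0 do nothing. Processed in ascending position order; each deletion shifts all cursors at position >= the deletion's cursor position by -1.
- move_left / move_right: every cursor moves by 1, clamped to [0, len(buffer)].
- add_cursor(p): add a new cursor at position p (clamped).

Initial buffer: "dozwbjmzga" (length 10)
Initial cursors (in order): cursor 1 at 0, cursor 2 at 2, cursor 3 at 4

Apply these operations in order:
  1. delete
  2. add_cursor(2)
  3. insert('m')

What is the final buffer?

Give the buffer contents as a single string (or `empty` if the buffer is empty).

Answer: mdmzmmbjmzga

Derivation:
After op 1 (delete): buffer="dzbjmzga" (len 8), cursors c1@0 c2@1 c3@2, authorship ........
After op 2 (add_cursor(2)): buffer="dzbjmzga" (len 8), cursors c1@0 c2@1 c3@2 c4@2, authorship ........
After op 3 (insert('m')): buffer="mdmzmmbjmzga" (len 12), cursors c1@1 c2@3 c3@6 c4@6, authorship 1.2.34......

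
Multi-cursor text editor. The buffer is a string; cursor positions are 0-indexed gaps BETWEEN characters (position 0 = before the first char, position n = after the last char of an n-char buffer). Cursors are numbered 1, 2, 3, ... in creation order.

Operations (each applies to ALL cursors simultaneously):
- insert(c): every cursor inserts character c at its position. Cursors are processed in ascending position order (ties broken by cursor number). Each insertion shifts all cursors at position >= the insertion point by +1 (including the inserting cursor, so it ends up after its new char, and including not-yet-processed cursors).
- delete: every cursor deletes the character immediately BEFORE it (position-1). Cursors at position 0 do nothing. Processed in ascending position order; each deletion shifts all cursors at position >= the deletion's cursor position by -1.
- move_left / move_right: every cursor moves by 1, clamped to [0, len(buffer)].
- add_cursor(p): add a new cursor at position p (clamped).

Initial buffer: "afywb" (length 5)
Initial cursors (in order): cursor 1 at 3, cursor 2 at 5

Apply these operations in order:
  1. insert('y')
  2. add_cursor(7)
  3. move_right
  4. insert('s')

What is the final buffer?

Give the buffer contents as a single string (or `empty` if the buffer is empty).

After op 1 (insert('y')): buffer="afyywby" (len 7), cursors c1@4 c2@7, authorship ...1..2
After op 2 (add_cursor(7)): buffer="afyywby" (len 7), cursors c1@4 c2@7 c3@7, authorship ...1..2
After op 3 (move_right): buffer="afyywby" (len 7), cursors c1@5 c2@7 c3@7, authorship ...1..2
After op 4 (insert('s')): buffer="afyywsbyss" (len 10), cursors c1@6 c2@10 c3@10, authorship ...1.1.223

Answer: afyywsbyss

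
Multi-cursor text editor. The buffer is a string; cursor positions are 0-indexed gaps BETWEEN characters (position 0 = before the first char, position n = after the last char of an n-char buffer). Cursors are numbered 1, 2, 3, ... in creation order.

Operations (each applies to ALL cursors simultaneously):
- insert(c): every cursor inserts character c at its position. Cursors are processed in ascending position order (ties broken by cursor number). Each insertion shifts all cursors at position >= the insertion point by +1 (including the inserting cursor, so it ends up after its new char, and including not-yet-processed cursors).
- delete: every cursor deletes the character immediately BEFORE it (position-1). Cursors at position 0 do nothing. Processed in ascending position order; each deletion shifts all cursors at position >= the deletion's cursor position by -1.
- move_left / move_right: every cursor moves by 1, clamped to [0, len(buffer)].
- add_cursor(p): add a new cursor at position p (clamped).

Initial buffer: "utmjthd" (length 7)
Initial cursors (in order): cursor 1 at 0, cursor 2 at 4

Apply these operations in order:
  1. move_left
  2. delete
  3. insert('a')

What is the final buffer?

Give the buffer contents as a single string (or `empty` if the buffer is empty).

After op 1 (move_left): buffer="utmjthd" (len 7), cursors c1@0 c2@3, authorship .......
After op 2 (delete): buffer="utjthd" (len 6), cursors c1@0 c2@2, authorship ......
After op 3 (insert('a')): buffer="autajthd" (len 8), cursors c1@1 c2@4, authorship 1..2....

Answer: autajthd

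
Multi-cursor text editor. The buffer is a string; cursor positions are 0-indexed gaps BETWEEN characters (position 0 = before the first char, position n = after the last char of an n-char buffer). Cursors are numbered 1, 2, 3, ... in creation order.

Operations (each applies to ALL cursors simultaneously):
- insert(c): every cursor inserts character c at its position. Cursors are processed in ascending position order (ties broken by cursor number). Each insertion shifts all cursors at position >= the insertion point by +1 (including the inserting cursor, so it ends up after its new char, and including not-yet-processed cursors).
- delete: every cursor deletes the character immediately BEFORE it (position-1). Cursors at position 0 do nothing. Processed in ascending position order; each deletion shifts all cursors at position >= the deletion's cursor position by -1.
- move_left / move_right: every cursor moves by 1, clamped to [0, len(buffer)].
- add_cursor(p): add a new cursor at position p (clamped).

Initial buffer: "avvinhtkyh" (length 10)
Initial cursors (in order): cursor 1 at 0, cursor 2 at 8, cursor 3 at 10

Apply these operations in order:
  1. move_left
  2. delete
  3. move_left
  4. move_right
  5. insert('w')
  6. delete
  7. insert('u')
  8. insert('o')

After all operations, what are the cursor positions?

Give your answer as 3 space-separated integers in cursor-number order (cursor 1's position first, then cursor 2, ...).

After op 1 (move_left): buffer="avvinhtkyh" (len 10), cursors c1@0 c2@7 c3@9, authorship ..........
After op 2 (delete): buffer="avvinhkh" (len 8), cursors c1@0 c2@6 c3@7, authorship ........
After op 3 (move_left): buffer="avvinhkh" (len 8), cursors c1@0 c2@5 c3@6, authorship ........
After op 4 (move_right): buffer="avvinhkh" (len 8), cursors c1@1 c2@6 c3@7, authorship ........
After op 5 (insert('w')): buffer="awvvinhwkwh" (len 11), cursors c1@2 c2@8 c3@10, authorship .1.....2.3.
After op 6 (delete): buffer="avvinhkh" (len 8), cursors c1@1 c2@6 c3@7, authorship ........
After op 7 (insert('u')): buffer="auvvinhukuh" (len 11), cursors c1@2 c2@8 c3@10, authorship .1.....2.3.
After op 8 (insert('o')): buffer="auovvinhuokuoh" (len 14), cursors c1@3 c2@10 c3@13, authorship .11.....22.33.

Answer: 3 10 13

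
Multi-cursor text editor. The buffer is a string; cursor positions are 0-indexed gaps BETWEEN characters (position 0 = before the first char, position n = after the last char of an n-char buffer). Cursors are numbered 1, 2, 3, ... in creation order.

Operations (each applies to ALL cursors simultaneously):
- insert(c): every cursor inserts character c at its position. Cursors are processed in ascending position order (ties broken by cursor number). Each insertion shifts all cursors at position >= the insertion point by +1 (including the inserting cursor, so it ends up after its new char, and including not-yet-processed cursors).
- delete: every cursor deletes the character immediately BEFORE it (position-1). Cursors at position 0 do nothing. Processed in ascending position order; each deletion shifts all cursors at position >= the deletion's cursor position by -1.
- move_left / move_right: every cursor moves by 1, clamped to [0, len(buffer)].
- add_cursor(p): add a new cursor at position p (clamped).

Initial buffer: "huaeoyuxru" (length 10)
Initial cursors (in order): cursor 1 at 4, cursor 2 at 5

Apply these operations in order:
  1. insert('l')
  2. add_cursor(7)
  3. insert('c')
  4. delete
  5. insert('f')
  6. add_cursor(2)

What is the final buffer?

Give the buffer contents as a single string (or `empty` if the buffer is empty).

Answer: huaelfolffyuxru

Derivation:
After op 1 (insert('l')): buffer="huaelolyuxru" (len 12), cursors c1@5 c2@7, authorship ....1.2.....
After op 2 (add_cursor(7)): buffer="huaelolyuxru" (len 12), cursors c1@5 c2@7 c3@7, authorship ....1.2.....
After op 3 (insert('c')): buffer="huaelcolccyuxru" (len 15), cursors c1@6 c2@10 c3@10, authorship ....11.223.....
After op 4 (delete): buffer="huaelolyuxru" (len 12), cursors c1@5 c2@7 c3@7, authorship ....1.2.....
After op 5 (insert('f')): buffer="huaelfolffyuxru" (len 15), cursors c1@6 c2@10 c3@10, authorship ....11.223.....
After op 6 (add_cursor(2)): buffer="huaelfolffyuxru" (len 15), cursors c4@2 c1@6 c2@10 c3@10, authorship ....11.223.....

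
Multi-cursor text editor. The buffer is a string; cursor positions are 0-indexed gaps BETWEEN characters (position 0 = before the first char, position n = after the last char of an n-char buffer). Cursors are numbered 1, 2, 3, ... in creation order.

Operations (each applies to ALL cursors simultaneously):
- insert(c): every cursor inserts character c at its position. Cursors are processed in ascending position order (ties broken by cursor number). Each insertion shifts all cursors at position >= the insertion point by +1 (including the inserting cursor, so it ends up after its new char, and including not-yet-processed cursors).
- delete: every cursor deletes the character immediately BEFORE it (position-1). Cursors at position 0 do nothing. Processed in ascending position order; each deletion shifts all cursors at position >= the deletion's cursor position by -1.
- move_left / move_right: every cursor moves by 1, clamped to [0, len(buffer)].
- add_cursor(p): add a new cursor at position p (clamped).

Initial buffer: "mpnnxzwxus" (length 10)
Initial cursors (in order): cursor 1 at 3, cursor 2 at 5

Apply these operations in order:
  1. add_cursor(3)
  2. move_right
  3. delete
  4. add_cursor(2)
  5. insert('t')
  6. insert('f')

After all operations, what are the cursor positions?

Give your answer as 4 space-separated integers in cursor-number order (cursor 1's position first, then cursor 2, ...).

After op 1 (add_cursor(3)): buffer="mpnnxzwxus" (len 10), cursors c1@3 c3@3 c2@5, authorship ..........
After op 2 (move_right): buffer="mpnnxzwxus" (len 10), cursors c1@4 c3@4 c2@6, authorship ..........
After op 3 (delete): buffer="mpxwxus" (len 7), cursors c1@2 c3@2 c2@3, authorship .......
After op 4 (add_cursor(2)): buffer="mpxwxus" (len 7), cursors c1@2 c3@2 c4@2 c2@3, authorship .......
After op 5 (insert('t')): buffer="mptttxtwxus" (len 11), cursors c1@5 c3@5 c4@5 c2@7, authorship ..134.2....
After op 6 (insert('f')): buffer="mptttfffxtfwxus" (len 15), cursors c1@8 c3@8 c4@8 c2@11, authorship ..134134.22....

Answer: 8 11 8 8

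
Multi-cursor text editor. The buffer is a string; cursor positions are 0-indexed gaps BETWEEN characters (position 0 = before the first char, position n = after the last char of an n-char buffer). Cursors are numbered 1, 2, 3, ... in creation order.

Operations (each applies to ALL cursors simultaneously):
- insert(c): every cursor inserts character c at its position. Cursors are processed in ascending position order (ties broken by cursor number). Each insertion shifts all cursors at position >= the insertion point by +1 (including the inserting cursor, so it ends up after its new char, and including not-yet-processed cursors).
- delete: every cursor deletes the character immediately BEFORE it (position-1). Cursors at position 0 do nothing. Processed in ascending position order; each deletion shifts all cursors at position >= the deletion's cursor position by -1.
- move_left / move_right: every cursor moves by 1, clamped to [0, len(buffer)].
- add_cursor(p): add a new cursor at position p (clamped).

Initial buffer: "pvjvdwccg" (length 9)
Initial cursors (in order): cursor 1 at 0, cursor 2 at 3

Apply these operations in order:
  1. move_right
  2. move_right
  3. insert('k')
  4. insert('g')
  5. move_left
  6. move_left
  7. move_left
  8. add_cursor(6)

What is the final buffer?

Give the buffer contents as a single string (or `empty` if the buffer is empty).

Answer: pvkgjvdkgwccg

Derivation:
After op 1 (move_right): buffer="pvjvdwccg" (len 9), cursors c1@1 c2@4, authorship .........
After op 2 (move_right): buffer="pvjvdwccg" (len 9), cursors c1@2 c2@5, authorship .........
After op 3 (insert('k')): buffer="pvkjvdkwccg" (len 11), cursors c1@3 c2@7, authorship ..1...2....
After op 4 (insert('g')): buffer="pvkgjvdkgwccg" (len 13), cursors c1@4 c2@9, authorship ..11...22....
After op 5 (move_left): buffer="pvkgjvdkgwccg" (len 13), cursors c1@3 c2@8, authorship ..11...22....
After op 6 (move_left): buffer="pvkgjvdkgwccg" (len 13), cursors c1@2 c2@7, authorship ..11...22....
After op 7 (move_left): buffer="pvkgjvdkgwccg" (len 13), cursors c1@1 c2@6, authorship ..11...22....
After op 8 (add_cursor(6)): buffer="pvkgjvdkgwccg" (len 13), cursors c1@1 c2@6 c3@6, authorship ..11...22....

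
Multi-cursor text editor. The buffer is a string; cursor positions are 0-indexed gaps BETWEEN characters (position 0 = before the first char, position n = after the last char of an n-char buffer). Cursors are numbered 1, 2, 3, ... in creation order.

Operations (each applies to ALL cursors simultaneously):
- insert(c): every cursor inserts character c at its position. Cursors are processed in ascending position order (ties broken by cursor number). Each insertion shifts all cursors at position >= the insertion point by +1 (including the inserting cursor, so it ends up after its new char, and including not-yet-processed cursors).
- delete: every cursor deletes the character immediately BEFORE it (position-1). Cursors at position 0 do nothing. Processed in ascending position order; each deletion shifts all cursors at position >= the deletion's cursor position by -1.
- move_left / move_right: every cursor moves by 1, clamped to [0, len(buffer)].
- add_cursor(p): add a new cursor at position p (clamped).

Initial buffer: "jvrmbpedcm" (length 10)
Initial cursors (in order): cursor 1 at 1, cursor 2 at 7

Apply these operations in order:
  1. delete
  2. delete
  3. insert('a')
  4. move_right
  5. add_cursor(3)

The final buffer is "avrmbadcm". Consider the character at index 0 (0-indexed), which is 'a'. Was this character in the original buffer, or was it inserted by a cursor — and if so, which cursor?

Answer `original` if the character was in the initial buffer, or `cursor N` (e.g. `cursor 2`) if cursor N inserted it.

After op 1 (delete): buffer="vrmbpdcm" (len 8), cursors c1@0 c2@5, authorship ........
After op 2 (delete): buffer="vrmbdcm" (len 7), cursors c1@0 c2@4, authorship .......
After op 3 (insert('a')): buffer="avrmbadcm" (len 9), cursors c1@1 c2@6, authorship 1....2...
After op 4 (move_right): buffer="avrmbadcm" (len 9), cursors c1@2 c2@7, authorship 1....2...
After op 5 (add_cursor(3)): buffer="avrmbadcm" (len 9), cursors c1@2 c3@3 c2@7, authorship 1....2...
Authorship (.=original, N=cursor N): 1 . . . . 2 . . .
Index 0: author = 1

Answer: cursor 1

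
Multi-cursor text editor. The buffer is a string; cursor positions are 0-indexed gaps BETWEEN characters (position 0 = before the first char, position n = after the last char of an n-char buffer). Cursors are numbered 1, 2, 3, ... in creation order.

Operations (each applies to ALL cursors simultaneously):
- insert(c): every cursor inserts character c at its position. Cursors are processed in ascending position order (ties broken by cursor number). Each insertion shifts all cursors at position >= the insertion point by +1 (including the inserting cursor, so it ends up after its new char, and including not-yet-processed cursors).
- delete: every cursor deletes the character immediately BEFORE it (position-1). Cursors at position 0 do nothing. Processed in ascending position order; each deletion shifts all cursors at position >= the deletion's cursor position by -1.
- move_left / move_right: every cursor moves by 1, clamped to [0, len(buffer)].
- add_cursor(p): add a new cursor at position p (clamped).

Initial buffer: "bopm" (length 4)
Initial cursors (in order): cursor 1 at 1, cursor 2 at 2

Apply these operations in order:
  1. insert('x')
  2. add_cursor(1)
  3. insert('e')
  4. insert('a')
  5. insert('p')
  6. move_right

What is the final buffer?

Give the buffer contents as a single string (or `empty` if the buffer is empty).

Answer: beapxeapoxeappm

Derivation:
After op 1 (insert('x')): buffer="bxoxpm" (len 6), cursors c1@2 c2@4, authorship .1.2..
After op 2 (add_cursor(1)): buffer="bxoxpm" (len 6), cursors c3@1 c1@2 c2@4, authorship .1.2..
After op 3 (insert('e')): buffer="bexeoxepm" (len 9), cursors c3@2 c1@4 c2@7, authorship .311.22..
After op 4 (insert('a')): buffer="beaxeaoxeapm" (len 12), cursors c3@3 c1@6 c2@10, authorship .33111.222..
After op 5 (insert('p')): buffer="beapxeapoxeappm" (len 15), cursors c3@4 c1@8 c2@13, authorship .3331111.2222..
After op 6 (move_right): buffer="beapxeapoxeappm" (len 15), cursors c3@5 c1@9 c2@14, authorship .3331111.2222..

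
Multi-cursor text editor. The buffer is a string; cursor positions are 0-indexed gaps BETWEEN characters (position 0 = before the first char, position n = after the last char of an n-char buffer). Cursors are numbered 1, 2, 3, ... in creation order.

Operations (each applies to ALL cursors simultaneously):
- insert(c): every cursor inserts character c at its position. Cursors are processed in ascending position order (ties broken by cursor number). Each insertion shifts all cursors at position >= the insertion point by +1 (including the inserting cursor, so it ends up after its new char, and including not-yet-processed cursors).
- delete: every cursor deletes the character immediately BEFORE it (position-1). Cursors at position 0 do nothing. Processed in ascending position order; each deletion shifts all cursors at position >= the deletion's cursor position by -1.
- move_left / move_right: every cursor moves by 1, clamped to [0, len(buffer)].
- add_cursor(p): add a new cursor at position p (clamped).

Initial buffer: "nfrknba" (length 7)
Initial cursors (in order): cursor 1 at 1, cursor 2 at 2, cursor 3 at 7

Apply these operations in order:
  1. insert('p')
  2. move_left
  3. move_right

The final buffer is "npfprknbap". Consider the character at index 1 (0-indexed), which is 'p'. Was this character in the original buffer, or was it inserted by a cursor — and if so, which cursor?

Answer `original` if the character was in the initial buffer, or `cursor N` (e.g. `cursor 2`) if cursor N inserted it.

After op 1 (insert('p')): buffer="npfprknbap" (len 10), cursors c1@2 c2@4 c3@10, authorship .1.2.....3
After op 2 (move_left): buffer="npfprknbap" (len 10), cursors c1@1 c2@3 c3@9, authorship .1.2.....3
After op 3 (move_right): buffer="npfprknbap" (len 10), cursors c1@2 c2@4 c3@10, authorship .1.2.....3
Authorship (.=original, N=cursor N): . 1 . 2 . . . . . 3
Index 1: author = 1

Answer: cursor 1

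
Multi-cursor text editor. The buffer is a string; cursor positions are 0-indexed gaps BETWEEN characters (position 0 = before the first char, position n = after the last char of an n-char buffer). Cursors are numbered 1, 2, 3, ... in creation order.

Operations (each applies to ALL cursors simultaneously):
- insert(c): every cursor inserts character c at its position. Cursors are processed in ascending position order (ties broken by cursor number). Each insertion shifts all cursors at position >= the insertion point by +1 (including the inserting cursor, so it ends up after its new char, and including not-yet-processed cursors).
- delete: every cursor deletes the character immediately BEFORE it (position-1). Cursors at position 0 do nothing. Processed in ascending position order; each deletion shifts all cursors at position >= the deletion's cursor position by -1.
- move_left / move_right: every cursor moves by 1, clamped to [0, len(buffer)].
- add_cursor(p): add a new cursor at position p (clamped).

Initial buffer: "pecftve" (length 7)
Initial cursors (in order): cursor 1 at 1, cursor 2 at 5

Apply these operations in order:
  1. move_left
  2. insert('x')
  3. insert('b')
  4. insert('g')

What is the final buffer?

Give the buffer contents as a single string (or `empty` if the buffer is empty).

Answer: xbgpecfxbgtve

Derivation:
After op 1 (move_left): buffer="pecftve" (len 7), cursors c1@0 c2@4, authorship .......
After op 2 (insert('x')): buffer="xpecfxtve" (len 9), cursors c1@1 c2@6, authorship 1....2...
After op 3 (insert('b')): buffer="xbpecfxbtve" (len 11), cursors c1@2 c2@8, authorship 11....22...
After op 4 (insert('g')): buffer="xbgpecfxbgtve" (len 13), cursors c1@3 c2@10, authorship 111....222...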